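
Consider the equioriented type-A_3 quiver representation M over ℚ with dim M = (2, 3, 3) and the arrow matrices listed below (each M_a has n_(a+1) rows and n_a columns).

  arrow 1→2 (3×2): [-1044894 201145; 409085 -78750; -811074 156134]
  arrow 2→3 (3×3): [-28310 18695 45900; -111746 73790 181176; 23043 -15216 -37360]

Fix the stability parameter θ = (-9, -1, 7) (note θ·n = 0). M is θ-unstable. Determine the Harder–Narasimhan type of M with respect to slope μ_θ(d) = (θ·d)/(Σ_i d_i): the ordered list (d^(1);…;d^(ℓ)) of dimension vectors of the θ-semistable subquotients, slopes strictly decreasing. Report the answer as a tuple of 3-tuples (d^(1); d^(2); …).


Interval decomposition of M: I[1,3]^2, I[2,2], I[3,3].
HN type (ℓ=3): μ^(1)=7; μ^(2)=-1; μ^(3)=-9

((0, 0, 3); (0, 3, 0); (2, 0, 0))


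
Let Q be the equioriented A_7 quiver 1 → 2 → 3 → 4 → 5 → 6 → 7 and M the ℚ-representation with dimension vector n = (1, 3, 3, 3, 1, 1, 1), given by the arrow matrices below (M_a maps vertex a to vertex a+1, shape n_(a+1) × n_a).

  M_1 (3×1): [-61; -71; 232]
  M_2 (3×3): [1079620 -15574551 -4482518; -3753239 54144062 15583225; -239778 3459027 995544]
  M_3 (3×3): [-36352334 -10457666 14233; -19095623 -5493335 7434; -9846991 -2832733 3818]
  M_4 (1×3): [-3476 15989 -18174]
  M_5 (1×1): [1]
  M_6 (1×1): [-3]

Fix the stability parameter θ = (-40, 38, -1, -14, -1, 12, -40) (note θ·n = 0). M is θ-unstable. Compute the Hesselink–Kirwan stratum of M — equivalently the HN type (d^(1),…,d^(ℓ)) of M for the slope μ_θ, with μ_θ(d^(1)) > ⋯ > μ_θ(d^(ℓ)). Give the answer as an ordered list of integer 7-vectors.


Interval decomposition of M: I[1,4], I[2,2], I[2,7], I[3,4].
HN type (ℓ=5): μ^(1)=38; μ^(2)=23/3; μ^(3)=-1; μ^(4)=-15/2; μ^(5)=-40

((0, 1, 0, 0, 0, 0, 0); (0, 1, 1, 1, 0, 0, 0); (0, 1, 1, 1, 1, 1, 1); (0, 0, 1, 1, 0, 0, 0); (1, 0, 0, 0, 0, 0, 0))


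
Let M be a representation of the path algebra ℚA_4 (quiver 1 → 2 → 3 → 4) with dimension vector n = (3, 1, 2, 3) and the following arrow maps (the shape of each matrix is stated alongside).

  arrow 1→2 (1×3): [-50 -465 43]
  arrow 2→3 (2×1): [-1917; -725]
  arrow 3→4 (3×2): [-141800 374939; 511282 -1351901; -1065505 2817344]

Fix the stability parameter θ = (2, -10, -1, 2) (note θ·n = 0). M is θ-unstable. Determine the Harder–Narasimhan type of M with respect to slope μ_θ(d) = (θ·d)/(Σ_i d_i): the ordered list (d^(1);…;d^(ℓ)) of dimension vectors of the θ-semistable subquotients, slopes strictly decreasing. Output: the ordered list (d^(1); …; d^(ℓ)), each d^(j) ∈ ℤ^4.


Via rank(M_{q-1}∘⋯∘M_p): M ≅ I[1,1]^2, I[1,4], I[3,4], I[4,4].
μ_θ-semistable layers: μ^(1)=2; μ^(2)=-1; μ^(3)=-4

((2, 0, 0, 3); (0, 0, 2, 0); (1, 1, 0, 0))


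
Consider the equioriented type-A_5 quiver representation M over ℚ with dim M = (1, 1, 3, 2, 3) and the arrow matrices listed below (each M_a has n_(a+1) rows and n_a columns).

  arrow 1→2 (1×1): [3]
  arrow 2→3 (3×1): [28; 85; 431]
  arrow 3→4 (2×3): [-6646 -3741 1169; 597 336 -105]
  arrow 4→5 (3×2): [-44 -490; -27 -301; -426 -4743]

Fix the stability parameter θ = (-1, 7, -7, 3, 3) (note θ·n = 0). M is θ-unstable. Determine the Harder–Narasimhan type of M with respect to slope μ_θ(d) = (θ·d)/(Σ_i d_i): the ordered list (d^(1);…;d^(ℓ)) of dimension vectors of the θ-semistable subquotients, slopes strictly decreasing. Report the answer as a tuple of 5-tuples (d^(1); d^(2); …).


Via rank(M_{q-1}∘⋯∘M_p): M ≅ I[1,5], I[3,3], I[3,5], I[5,5].
μ_θ-semistable layers: μ^(1)=3; μ^(2)=0; μ^(3)=-1; μ^(4)=-7

((0, 0, 0, 2, 3); (0, 1, 1, 0, 0); (1, 0, 0, 0, 0); (0, 0, 2, 0, 0))


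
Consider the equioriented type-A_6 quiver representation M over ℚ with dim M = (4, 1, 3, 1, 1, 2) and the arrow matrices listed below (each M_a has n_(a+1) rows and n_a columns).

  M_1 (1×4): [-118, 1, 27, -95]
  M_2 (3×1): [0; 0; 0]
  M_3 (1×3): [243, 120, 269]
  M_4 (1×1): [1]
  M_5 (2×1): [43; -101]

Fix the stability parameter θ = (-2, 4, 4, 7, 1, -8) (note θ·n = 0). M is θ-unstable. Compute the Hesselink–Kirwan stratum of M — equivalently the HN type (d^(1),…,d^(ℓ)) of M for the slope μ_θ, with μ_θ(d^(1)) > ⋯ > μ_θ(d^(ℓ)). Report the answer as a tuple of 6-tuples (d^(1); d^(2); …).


Interval decomposition of M: I[1,1]^3, I[1,2], I[3,3]^2, I[3,6], I[6,6].
HN type (ℓ=4): μ^(1)=4; μ^(2)=1; μ^(3)=-2; μ^(4)=-8

((0, 1, 2, 0, 0, 0); (0, 0, 1, 1, 1, 1); (4, 0, 0, 0, 0, 0); (0, 0, 0, 0, 0, 1))


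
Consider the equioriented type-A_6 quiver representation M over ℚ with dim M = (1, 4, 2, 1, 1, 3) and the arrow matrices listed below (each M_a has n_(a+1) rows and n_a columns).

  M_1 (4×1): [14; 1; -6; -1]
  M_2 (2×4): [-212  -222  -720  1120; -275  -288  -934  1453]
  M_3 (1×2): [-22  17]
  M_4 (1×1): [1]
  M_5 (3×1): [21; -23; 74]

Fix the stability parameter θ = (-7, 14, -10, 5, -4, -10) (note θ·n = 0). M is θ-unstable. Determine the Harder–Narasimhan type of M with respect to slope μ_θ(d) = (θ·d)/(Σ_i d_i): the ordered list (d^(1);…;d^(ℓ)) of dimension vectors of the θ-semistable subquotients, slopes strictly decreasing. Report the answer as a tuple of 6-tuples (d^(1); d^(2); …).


Via rank(M_{q-1}∘⋯∘M_p): M ≅ I[1,6], I[2,2]^2, I[2,3], I[6,6]^2.
μ_θ-semistable layers: μ^(1)=14; μ^(2)=2; μ^(3)=-1; μ^(4)=-7; μ^(5)=-10

((0, 2, 0, 0, 0, 0); (0, 1, 1, 0, 0, 0); (0, 1, 1, 1, 1, 1); (1, 0, 0, 0, 0, 0); (0, 0, 0, 0, 0, 2))


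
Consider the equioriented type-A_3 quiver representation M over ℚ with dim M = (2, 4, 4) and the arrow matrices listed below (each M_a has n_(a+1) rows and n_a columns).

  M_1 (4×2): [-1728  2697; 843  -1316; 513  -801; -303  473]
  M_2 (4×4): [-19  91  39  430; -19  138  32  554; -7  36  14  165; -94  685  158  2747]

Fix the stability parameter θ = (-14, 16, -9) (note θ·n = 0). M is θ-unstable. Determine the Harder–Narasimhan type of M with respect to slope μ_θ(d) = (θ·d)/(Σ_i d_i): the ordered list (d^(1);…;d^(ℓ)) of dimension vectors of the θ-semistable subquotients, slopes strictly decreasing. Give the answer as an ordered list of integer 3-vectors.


Barcode: M ≅ I[1,3]^2, I[2,3]^2. HN layers by μ_θ (2 steps, strictly decreasing):
  μ^(1)=7/2; μ^(2)=-14

((0, 4, 4); (2, 0, 0))


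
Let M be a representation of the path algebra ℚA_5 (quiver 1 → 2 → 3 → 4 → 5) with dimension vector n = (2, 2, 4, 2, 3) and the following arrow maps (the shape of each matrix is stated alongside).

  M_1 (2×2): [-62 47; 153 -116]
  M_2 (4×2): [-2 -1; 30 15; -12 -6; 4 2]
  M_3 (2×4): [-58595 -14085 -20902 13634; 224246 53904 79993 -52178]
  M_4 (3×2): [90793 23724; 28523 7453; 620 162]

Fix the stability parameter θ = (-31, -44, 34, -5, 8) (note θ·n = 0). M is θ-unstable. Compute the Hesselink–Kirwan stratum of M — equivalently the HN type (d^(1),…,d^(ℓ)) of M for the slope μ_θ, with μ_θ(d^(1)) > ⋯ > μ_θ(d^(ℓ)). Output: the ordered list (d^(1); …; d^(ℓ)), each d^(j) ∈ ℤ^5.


Interval decomposition of M: I[1,2], I[1,3], I[3,3], I[3,5]^2, I[5,5].
HN type (ℓ=4): μ^(1)=34; μ^(2)=37/3; μ^(3)=8; μ^(4)=-75/2

((0, 0, 2, 0, 0); (0, 0, 2, 2, 2); (0, 0, 0, 0, 1); (2, 2, 0, 0, 0))


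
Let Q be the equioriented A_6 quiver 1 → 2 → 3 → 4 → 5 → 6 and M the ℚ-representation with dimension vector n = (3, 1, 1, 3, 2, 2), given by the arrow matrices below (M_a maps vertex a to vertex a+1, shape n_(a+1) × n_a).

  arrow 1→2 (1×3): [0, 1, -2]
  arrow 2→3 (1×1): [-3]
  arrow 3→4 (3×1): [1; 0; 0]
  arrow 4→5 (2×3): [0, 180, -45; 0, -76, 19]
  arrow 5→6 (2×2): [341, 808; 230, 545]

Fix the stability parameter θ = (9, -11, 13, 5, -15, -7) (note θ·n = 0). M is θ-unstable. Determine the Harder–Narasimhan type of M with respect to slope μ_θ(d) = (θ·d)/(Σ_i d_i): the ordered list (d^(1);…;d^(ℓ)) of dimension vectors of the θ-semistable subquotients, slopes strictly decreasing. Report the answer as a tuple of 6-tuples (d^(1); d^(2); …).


Via rank(M_{q-1}∘⋯∘M_p): M ≅ I[1,1]^2, I[1,4], I[4,4], I[4,6], I[5,6].
μ_θ-semistable layers: μ^(1)=9; μ^(2)=5; μ^(3)=-1; μ^(4)=-17/3; μ^(5)=-7; μ^(6)=-15

((2, 0, 1, 1, 0, 0); (0, 0, 0, 1, 0, 0); (1, 1, 0, 0, 0, 0); (0, 0, 0, 1, 1, 1); (0, 0, 0, 0, 0, 1); (0, 0, 0, 0, 1, 0))


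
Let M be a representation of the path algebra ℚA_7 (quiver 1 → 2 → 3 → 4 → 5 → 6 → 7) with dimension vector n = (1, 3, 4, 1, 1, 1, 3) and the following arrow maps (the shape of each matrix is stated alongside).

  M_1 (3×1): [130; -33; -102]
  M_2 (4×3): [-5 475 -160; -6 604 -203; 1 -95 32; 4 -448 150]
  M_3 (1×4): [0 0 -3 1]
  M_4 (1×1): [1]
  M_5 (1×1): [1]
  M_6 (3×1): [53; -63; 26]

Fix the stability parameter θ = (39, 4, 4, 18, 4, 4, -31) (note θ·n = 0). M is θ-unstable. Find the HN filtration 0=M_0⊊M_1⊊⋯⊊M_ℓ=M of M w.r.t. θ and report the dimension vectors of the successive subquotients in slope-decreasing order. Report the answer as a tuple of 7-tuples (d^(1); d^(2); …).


Interval decomposition of M: I[1,7], I[2,2], I[2,3], I[3,3]^2, I[7,7]^2.
HN type (ℓ=3): μ^(1)=6; μ^(2)=4; μ^(3)=-31

((1, 1, 1, 1, 1, 1, 1); (0, 2, 3, 0, 0, 0, 0); (0, 0, 0, 0, 0, 0, 2))


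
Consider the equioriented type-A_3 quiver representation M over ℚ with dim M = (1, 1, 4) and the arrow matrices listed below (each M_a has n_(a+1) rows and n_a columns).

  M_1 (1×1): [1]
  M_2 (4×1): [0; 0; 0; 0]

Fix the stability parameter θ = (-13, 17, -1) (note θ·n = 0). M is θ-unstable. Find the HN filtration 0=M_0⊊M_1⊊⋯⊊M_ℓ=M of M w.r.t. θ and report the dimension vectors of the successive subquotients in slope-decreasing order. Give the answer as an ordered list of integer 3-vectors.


Barcode: M ≅ I[1,2], I[3,3]^4. HN layers by μ_θ (3 steps, strictly decreasing):
  μ^(1)=17; μ^(2)=-1; μ^(3)=-13

((0, 1, 0); (0, 0, 4); (1, 0, 0))


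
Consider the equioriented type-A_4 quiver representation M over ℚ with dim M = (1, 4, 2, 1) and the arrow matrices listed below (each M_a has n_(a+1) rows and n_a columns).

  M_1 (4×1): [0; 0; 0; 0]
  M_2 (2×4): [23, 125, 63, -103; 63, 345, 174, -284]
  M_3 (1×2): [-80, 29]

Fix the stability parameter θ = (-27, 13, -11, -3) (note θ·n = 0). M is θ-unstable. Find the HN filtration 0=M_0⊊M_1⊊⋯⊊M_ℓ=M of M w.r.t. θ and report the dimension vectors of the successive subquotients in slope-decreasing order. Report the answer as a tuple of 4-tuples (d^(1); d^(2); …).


Barcode: M ≅ I[1,1], I[2,2]^2, I[2,3], I[2,4]. HN layers by μ_θ (4 steps, strictly decreasing):
  μ^(1)=13; μ^(2)=1; μ^(3)=-1/3; μ^(4)=-27

((0, 2, 0, 0); (0, 1, 1, 0); (0, 1, 1, 1); (1, 0, 0, 0))


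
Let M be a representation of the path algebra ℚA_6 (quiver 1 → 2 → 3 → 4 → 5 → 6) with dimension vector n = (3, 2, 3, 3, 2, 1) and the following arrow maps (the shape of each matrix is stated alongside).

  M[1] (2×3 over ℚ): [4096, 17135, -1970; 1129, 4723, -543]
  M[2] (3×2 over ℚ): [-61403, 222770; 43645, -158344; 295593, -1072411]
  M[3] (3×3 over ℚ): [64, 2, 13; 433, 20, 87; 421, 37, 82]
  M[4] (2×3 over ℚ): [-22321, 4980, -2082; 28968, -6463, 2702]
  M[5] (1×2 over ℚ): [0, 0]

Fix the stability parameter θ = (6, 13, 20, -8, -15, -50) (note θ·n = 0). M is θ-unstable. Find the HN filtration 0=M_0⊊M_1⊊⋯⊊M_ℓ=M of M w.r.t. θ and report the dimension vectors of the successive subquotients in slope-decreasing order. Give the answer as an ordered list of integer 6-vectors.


Barcode: M ≅ I[1,1], I[1,5]^2, I[3,4], I[6,6]. HN layers by μ_θ (3 steps, strictly decreasing):
  μ^(1)=6; μ^(2)=16/5; μ^(3)=-50

((1, 0, 1, 1, 0, 0); (2, 2, 2, 2, 2, 0); (0, 0, 0, 0, 0, 1))


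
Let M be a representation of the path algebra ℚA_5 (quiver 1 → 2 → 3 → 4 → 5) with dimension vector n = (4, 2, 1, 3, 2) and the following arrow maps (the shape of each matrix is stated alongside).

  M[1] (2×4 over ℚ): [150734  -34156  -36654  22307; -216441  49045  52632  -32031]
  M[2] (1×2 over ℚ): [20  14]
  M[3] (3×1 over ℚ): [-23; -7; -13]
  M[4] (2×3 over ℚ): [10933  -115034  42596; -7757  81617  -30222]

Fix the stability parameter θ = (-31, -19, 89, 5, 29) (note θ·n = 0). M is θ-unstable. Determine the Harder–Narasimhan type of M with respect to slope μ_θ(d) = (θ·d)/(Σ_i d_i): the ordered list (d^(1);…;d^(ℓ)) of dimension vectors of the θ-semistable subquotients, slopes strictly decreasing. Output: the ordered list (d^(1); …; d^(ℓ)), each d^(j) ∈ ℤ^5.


Interval decomposition of M: I[1,1]^2, I[1,2], I[1,5], I[4,4], I[4,5].
HN type (ℓ=5): μ^(1)=41; μ^(2)=29; μ^(3)=5; μ^(4)=-19; μ^(5)=-31

((0, 0, 1, 1, 1); (0, 0, 0, 0, 1); (0, 0, 0, 2, 0); (0, 2, 0, 0, 0); (4, 0, 0, 0, 0))


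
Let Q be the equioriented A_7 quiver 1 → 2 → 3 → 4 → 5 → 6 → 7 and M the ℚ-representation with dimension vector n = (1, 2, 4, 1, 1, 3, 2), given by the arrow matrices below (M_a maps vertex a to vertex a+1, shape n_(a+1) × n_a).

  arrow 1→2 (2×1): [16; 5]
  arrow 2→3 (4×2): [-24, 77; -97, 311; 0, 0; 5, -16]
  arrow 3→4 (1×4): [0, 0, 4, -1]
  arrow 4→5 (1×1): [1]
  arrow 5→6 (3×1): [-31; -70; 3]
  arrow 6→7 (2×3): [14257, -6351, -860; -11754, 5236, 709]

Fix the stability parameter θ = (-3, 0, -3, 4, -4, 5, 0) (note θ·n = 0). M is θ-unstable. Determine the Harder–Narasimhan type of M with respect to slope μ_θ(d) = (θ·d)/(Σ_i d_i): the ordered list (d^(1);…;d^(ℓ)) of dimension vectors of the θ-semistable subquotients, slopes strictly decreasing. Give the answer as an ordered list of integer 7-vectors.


Via rank(M_{q-1}∘⋯∘M_p): M ≅ I[1,3], I[2,7], I[3,3]^2, I[6,6], I[6,7].
μ_θ-semistable layers: μ^(1)=5; μ^(2)=5/2; μ^(3)=0; μ^(4)=-3/2; μ^(5)=-3

((0, 0, 0, 0, 0, 1, 0); (0, 0, 0, 0, 0, 2, 2); (0, 0, 0, 1, 1, 0, 0); (0, 2, 2, 0, 0, 0, 0); (1, 0, 2, 0, 0, 0, 0))


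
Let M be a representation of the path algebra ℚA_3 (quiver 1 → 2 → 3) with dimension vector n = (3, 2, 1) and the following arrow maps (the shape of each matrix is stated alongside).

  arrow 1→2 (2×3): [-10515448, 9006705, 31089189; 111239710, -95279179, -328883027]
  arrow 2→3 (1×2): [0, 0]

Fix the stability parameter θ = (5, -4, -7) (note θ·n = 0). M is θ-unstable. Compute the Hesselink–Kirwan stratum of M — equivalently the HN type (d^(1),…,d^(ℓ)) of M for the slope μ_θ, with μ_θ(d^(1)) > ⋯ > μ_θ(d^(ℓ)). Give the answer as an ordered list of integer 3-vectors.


Interval decomposition of M: I[1,1], I[1,2]^2, I[3,3].
HN type (ℓ=3): μ^(1)=5; μ^(2)=1/2; μ^(3)=-7

((1, 0, 0); (2, 2, 0); (0, 0, 1))


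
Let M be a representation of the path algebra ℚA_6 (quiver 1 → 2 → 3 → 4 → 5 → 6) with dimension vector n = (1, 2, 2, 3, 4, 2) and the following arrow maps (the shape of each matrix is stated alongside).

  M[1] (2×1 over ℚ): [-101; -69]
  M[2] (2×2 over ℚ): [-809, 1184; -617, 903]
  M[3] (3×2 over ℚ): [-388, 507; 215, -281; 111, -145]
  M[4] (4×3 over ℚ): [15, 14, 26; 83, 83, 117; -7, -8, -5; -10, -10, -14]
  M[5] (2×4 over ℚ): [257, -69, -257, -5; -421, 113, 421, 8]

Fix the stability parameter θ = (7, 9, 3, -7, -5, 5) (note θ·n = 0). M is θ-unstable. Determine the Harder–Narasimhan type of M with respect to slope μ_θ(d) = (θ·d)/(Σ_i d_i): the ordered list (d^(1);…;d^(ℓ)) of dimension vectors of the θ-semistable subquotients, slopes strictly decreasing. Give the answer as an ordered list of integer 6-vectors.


Via rank(M_{q-1}∘⋯∘M_p): M ≅ I[1,6], I[2,6], I[4,5], I[5,5].
μ_θ-semistable layers: μ^(1)=5; μ^(2)=7/5; μ^(3)=0; μ^(4)=-5; μ^(5)=-7

((0, 0, 0, 0, 0, 2); (1, 1, 1, 1, 1, 0); (0, 1, 1, 1, 1, 0); (0, 0, 0, 0, 2, 0); (0, 0, 0, 1, 0, 0))


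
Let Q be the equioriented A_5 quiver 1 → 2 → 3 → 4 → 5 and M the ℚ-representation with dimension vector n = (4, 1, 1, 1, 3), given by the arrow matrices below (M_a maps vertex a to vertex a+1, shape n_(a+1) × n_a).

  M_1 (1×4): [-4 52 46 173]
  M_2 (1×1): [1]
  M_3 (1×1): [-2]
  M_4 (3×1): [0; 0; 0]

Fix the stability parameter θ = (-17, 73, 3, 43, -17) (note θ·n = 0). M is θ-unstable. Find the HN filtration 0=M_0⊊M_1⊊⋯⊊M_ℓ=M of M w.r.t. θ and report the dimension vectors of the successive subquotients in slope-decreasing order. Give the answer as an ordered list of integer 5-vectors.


Interval decomposition of M: I[1,1]^3, I[1,4], I[5,5]^3.
HN type (ℓ=3): μ^(1)=43; μ^(2)=38; μ^(3)=-17

((0, 0, 0, 1, 0); (0, 1, 1, 0, 0); (4, 0, 0, 0, 3))


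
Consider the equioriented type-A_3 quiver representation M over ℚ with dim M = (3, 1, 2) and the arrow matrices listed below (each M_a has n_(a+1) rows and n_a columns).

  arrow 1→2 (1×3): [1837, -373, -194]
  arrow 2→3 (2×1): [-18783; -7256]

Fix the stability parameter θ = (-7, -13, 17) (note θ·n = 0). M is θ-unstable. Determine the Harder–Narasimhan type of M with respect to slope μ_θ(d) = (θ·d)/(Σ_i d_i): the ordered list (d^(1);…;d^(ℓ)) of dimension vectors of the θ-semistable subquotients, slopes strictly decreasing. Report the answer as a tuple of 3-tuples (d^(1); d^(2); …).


Interval decomposition of M: I[1,1]^2, I[1,3], I[3,3].
HN type (ℓ=3): μ^(1)=17; μ^(2)=-7; μ^(3)=-10

((0, 0, 2); (2, 0, 0); (1, 1, 0))


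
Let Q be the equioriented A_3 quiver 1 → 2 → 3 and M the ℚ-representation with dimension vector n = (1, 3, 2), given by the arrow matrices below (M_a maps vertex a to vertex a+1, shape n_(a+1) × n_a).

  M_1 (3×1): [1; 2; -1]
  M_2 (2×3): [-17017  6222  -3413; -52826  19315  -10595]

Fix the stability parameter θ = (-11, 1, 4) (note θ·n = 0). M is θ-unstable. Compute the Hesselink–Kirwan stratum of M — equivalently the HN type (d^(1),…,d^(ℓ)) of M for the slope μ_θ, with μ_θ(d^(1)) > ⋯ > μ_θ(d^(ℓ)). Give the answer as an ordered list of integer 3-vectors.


Interval decomposition of M: I[1,3], I[2,2], I[2,3].
HN type (ℓ=3): μ^(1)=4; μ^(2)=1; μ^(3)=-11

((0, 0, 2); (0, 3, 0); (1, 0, 0))


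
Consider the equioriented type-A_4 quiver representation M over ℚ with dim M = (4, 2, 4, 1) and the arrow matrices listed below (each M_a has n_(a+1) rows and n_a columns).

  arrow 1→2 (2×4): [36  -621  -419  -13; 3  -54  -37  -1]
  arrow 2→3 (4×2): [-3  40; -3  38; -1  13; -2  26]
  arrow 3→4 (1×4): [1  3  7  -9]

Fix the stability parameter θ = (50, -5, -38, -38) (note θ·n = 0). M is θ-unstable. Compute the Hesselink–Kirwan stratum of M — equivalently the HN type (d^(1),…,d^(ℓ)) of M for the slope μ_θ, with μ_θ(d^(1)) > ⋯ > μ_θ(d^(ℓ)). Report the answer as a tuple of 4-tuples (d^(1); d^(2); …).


Interval decomposition of M: I[1,1]^2, I[1,3], I[1,4], I[3,3]^2.
HN type (ℓ=4): μ^(1)=50; μ^(2)=7/3; μ^(3)=-31/4; μ^(4)=-38

((2, 0, 0, 0); (1, 1, 1, 0); (1, 1, 1, 1); (0, 0, 2, 0))


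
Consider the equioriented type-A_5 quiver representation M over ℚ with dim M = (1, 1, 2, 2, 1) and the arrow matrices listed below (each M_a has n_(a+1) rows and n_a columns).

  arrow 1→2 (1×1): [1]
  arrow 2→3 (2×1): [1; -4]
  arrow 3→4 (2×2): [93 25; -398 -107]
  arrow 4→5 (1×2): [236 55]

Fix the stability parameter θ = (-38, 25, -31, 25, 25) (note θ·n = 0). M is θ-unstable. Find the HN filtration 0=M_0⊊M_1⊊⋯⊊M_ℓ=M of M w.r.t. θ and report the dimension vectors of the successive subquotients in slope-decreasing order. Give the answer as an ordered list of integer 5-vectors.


Barcode: M ≅ I[1,5], I[3,4]. HN layers by μ_θ (4 steps, strictly decreasing):
  μ^(1)=25; μ^(2)=-3; μ^(3)=-31; μ^(4)=-38

((0, 0, 0, 2, 1); (0, 1, 1, 0, 0); (0, 0, 1, 0, 0); (1, 0, 0, 0, 0))


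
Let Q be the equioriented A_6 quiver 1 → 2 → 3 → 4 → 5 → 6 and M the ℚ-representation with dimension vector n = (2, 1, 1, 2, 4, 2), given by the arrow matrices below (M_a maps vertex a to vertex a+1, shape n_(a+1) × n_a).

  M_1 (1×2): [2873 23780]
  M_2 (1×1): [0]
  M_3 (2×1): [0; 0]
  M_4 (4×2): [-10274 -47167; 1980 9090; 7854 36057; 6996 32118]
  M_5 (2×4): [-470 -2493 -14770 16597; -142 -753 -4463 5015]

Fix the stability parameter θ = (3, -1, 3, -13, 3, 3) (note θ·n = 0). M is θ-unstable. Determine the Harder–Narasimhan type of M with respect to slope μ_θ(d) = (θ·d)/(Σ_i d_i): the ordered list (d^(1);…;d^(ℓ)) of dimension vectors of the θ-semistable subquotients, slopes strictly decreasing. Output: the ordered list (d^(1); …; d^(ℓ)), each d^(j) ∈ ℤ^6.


Barcode: M ≅ I[1,1], I[1,2], I[3,3], I[4,4], I[4,6], I[5,5]^2, I[5,6]. HN layers by μ_θ (3 steps, strictly decreasing):
  μ^(1)=3; μ^(2)=1; μ^(3)=-13

((1, 0, 1, 0, 4, 2); (1, 1, 0, 0, 0, 0); (0, 0, 0, 2, 0, 0))


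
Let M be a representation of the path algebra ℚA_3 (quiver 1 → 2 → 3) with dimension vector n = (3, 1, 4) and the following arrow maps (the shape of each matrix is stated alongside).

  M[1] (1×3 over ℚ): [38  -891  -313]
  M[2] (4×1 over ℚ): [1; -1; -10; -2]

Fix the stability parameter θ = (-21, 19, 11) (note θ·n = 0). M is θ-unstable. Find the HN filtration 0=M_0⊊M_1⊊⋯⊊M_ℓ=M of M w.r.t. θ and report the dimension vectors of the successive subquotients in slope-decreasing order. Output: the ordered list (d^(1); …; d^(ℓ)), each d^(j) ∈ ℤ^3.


Barcode: M ≅ I[1,1]^2, I[1,3], I[3,3]^3. HN layers by μ_θ (3 steps, strictly decreasing):
  μ^(1)=15; μ^(2)=11; μ^(3)=-21

((0, 1, 1); (0, 0, 3); (3, 0, 0))


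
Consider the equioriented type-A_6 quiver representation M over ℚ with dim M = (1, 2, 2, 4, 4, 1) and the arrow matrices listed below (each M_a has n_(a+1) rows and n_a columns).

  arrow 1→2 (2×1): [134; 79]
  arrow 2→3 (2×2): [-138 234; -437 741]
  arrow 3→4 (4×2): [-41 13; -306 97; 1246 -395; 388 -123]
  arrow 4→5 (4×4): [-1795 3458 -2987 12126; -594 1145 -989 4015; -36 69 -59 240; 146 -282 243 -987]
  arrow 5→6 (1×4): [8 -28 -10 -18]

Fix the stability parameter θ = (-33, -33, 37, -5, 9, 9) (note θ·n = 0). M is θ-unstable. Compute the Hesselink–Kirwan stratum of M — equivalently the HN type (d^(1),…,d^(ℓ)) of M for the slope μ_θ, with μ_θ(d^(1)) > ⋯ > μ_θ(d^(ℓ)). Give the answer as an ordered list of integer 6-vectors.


Interval decomposition of M: I[1,5], I[2,2], I[3,5], I[4,5], I[4,6].
HN type (ℓ=4): μ^(1)=41/3; μ^(2)=9; μ^(3)=-5; μ^(4)=-33

((0, 0, 2, 2, 2, 0); (0, 0, 0, 0, 2, 1); (0, 0, 0, 2, 0, 0); (1, 2, 0, 0, 0, 0))


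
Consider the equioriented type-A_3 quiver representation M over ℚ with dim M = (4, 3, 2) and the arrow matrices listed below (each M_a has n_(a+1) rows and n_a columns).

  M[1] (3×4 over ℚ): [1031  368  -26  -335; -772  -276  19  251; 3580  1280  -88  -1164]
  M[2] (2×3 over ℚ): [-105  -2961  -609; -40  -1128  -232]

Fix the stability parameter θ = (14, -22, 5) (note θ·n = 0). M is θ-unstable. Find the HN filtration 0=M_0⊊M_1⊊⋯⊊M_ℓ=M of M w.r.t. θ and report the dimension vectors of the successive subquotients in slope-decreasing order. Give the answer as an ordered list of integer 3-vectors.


Interval decomposition of M: I[1,1]^2, I[1,2], I[1,3], I[2,2], I[3,3].
HN type (ℓ=4): μ^(1)=14; μ^(2)=5; μ^(3)=-4; μ^(4)=-22

((2, 0, 0); (0, 0, 2); (2, 2, 0); (0, 1, 0))


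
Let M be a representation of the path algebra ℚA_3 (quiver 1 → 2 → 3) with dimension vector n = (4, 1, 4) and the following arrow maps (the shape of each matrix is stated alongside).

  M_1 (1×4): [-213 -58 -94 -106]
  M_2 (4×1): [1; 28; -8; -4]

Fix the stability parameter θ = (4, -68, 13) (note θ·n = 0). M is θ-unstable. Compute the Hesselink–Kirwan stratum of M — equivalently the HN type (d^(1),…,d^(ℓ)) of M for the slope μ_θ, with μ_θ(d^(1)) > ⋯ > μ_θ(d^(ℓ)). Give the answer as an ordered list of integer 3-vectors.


Interval decomposition of M: I[1,1]^3, I[1,3], I[3,3]^3.
HN type (ℓ=3): μ^(1)=13; μ^(2)=4; μ^(3)=-32

((0, 0, 4); (3, 0, 0); (1, 1, 0))


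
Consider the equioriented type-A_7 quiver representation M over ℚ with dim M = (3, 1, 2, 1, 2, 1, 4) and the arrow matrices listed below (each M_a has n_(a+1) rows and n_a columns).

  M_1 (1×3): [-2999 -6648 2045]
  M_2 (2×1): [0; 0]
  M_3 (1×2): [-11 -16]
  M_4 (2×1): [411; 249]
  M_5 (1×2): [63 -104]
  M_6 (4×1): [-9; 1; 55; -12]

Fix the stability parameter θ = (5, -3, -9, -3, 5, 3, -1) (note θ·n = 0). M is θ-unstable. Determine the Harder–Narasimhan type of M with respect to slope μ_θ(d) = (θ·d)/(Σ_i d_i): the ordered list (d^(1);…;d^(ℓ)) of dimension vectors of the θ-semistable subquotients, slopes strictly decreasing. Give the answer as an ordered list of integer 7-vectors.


Via rank(M_{q-1}∘⋯∘M_p): M ≅ I[1,1]^2, I[1,2], I[3,3], I[3,7], I[5,5], I[7,7]^3.
μ_θ-semistable layers: μ^(1)=5; μ^(2)=7/3; μ^(3)=1; μ^(4)=-1; μ^(5)=-3; μ^(6)=-9

((2, 0, 0, 0, 1, 0, 0); (0, 0, 0, 0, 1, 1, 1); (1, 1, 0, 0, 0, 0, 0); (0, 0, 0, 0, 0, 0, 3); (0, 0, 0, 1, 0, 0, 0); (0, 0, 2, 0, 0, 0, 0))


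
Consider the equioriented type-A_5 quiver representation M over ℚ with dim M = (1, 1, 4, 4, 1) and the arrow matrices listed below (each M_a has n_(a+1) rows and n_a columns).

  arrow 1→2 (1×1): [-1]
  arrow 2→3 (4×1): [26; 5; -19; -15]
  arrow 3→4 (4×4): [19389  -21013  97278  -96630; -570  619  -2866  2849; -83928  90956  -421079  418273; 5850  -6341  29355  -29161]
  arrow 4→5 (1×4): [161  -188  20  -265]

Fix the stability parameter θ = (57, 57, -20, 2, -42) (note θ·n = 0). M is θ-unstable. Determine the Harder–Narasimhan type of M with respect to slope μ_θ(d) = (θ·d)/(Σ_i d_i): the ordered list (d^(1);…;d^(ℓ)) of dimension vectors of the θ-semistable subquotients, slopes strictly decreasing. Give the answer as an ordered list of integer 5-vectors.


Interval decomposition of M: I[1,4], I[3,4]^2, I[3,5].
HN type (ℓ=3): μ^(1)=24; μ^(2)=2; μ^(3)=-20

((1, 1, 1, 1, 0); (0, 0, 0, 2, 0); (0, 0, 3, 1, 1))


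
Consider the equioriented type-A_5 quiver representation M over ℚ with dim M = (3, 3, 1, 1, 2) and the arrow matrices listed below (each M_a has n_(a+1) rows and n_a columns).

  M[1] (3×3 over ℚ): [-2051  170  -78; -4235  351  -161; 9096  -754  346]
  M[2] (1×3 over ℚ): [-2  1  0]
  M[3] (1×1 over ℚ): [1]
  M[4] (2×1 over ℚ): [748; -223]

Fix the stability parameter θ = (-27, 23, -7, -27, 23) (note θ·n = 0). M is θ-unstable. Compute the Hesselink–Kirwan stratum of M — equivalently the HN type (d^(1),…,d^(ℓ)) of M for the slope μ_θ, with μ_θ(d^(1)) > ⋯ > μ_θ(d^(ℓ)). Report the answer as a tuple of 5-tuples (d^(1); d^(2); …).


Via rank(M_{q-1}∘⋯∘M_p): M ≅ I[1,2]^2, I[1,5], I[5,5].
μ_θ-semistable layers: μ^(1)=23; μ^(2)=-11/3; μ^(3)=-27

((0, 2, 0, 0, 2); (0, 1, 1, 1, 0); (3, 0, 0, 0, 0))


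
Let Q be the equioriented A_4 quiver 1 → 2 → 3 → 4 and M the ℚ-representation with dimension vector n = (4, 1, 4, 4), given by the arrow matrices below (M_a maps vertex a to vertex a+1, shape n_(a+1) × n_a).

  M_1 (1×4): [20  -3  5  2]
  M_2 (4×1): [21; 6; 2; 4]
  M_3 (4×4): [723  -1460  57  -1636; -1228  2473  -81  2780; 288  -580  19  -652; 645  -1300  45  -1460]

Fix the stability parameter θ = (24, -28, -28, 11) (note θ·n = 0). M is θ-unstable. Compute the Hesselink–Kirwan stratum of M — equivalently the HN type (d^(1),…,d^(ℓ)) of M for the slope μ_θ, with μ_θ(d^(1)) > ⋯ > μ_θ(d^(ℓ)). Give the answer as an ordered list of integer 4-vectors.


Via rank(M_{q-1}∘⋯∘M_p): M ≅ I[1,1]^3, I[1,4], I[3,3], I[3,4]^2, I[4,4].
μ_θ-semistable layers: μ^(1)=24; μ^(2)=11; μ^(3)=-32/3; μ^(4)=-28

((3, 0, 0, 0); (0, 0, 0, 4); (1, 1, 1, 0); (0, 0, 3, 0))


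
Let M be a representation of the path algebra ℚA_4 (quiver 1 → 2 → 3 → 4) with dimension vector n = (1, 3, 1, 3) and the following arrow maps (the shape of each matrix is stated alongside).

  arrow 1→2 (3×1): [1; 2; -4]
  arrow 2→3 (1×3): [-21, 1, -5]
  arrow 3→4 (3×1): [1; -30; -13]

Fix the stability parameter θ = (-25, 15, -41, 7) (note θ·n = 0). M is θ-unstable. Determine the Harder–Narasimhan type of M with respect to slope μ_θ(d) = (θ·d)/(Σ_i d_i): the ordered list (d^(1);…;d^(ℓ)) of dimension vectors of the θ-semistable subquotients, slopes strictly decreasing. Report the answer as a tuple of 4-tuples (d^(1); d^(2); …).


Barcode: M ≅ I[1,4], I[2,2]^2, I[4,4]^2. HN layers by μ_θ (4 steps, strictly decreasing):
  μ^(1)=15; μ^(2)=7; μ^(3)=-13; μ^(4)=-25

((0, 2, 0, 0); (0, 0, 0, 3); (0, 1, 1, 0); (1, 0, 0, 0))


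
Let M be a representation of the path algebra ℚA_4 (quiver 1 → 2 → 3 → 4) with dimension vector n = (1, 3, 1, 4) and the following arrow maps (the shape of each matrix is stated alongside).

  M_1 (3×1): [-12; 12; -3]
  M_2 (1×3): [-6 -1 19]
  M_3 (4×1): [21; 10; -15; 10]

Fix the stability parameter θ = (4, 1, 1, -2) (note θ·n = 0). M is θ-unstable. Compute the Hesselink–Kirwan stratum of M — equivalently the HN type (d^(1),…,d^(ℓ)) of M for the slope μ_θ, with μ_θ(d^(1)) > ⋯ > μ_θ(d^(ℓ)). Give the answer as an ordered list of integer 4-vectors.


Via rank(M_{q-1}∘⋯∘M_p): M ≅ I[1,4], I[2,2]^2, I[4,4]^3.
μ_θ-semistable layers: μ^(1)=1; μ^(2)=-2

((1, 3, 1, 1); (0, 0, 0, 3))


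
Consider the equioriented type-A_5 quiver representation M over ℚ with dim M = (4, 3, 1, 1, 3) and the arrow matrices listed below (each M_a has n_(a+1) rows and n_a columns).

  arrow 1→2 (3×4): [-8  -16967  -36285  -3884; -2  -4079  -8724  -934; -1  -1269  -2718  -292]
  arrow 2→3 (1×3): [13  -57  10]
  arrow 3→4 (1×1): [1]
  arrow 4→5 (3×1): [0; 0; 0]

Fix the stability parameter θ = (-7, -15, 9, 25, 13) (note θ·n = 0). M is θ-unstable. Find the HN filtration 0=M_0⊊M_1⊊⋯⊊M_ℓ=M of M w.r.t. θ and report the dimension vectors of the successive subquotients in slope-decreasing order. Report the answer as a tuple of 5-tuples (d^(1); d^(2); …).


Barcode: M ≅ I[1,1], I[1,2]^2, I[1,4], I[5,5]^3. HN layers by μ_θ (5 steps, strictly decreasing):
  μ^(1)=25; μ^(2)=13; μ^(3)=9; μ^(4)=-7; μ^(5)=-11

((0, 0, 0, 1, 0); (0, 0, 0, 0, 3); (0, 0, 1, 0, 0); (1, 0, 0, 0, 0); (3, 3, 0, 0, 0))


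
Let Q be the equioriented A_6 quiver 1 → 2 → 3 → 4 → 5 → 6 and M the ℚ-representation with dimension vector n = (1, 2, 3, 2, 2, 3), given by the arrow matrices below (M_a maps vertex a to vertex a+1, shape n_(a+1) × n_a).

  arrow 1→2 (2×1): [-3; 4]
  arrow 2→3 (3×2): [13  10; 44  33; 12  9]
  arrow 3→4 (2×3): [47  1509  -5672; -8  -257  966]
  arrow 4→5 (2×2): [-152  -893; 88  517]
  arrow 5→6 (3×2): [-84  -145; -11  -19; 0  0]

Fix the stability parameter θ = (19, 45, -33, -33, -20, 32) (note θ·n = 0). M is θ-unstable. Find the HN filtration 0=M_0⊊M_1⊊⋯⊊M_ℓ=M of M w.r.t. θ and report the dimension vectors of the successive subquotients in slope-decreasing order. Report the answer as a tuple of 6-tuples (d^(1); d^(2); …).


Barcode: M ≅ I[1,4], I[2,6], I[3,3], I[5,6], I[6,6]. HN layers by μ_θ (5 steps, strictly decreasing):
  μ^(1)=32; μ^(2)=-1/2; μ^(3)=-41/4; μ^(4)=-20; μ^(5)=-33

((0, 0, 0, 0, 0, 3); (1, 1, 1, 1, 0, 0); (0, 1, 1, 1, 1, 0); (0, 0, 0, 0, 1, 0); (0, 0, 1, 0, 0, 0))


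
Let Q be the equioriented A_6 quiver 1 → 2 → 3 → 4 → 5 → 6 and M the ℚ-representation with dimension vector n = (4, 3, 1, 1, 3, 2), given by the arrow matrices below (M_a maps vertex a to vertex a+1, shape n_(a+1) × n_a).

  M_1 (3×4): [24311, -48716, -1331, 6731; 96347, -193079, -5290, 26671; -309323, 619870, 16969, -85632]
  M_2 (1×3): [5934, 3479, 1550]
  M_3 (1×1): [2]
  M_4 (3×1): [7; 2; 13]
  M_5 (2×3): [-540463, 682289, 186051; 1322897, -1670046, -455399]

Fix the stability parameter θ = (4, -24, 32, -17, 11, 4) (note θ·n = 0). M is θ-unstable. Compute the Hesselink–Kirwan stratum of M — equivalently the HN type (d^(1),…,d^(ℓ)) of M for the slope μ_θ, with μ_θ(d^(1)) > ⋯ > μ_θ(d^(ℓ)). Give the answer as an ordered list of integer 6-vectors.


Barcode: M ≅ I[1,1], I[1,2]^2, I[1,5], I[5,6]^2. HN layers by μ_θ (4 steps, strictly decreasing):
  μ^(1)=11; μ^(2)=15/2; μ^(3)=4; μ^(4)=-10

((0, 0, 0, 0, 1, 0); (0, 0, 1, 1, 2, 2); (1, 0, 0, 0, 0, 0); (3, 3, 0, 0, 0, 0))


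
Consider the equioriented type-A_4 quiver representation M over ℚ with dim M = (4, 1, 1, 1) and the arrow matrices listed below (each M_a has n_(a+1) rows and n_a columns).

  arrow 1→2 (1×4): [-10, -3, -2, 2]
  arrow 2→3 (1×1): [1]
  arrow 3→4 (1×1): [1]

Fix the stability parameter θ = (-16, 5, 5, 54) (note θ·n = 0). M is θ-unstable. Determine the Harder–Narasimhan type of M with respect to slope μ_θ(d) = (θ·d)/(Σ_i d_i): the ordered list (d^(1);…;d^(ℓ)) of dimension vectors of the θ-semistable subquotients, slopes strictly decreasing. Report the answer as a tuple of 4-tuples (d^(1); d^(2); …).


Via rank(M_{q-1}∘⋯∘M_p): M ≅ I[1,1]^3, I[1,4].
μ_θ-semistable layers: μ^(1)=54; μ^(2)=5; μ^(3)=-16

((0, 0, 0, 1); (0, 1, 1, 0); (4, 0, 0, 0))


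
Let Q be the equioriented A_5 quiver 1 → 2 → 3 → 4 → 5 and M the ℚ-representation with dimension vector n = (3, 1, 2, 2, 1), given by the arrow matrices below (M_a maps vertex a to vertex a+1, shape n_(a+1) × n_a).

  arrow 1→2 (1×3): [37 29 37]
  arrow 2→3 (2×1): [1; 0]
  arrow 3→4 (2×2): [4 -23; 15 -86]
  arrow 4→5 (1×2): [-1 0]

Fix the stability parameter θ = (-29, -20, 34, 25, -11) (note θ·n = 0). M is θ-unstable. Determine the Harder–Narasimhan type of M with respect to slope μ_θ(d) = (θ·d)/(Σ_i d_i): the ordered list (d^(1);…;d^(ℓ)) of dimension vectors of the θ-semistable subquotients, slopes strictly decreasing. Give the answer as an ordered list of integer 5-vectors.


Via rank(M_{q-1}∘⋯∘M_p): M ≅ I[1,1]^2, I[1,5], I[3,4].
μ_θ-semistable layers: μ^(1)=59/2; μ^(2)=16; μ^(3)=-20; μ^(4)=-29

((0, 0, 1, 1, 0); (0, 0, 1, 1, 1); (0, 1, 0, 0, 0); (3, 0, 0, 0, 0))


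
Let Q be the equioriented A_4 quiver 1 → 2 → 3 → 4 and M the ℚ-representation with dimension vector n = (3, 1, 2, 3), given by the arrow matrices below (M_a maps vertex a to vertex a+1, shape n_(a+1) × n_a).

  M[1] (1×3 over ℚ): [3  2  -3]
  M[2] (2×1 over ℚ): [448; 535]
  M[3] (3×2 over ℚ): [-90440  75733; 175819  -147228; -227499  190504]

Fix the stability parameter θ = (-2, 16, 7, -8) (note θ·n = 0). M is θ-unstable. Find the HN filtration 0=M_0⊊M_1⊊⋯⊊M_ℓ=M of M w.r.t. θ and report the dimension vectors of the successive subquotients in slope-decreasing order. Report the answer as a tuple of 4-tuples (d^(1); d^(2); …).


Interval decomposition of M: I[1,1]^2, I[1,4], I[3,4], I[4,4].
HN type (ℓ=4): μ^(1)=5; μ^(2)=-1/2; μ^(3)=-2; μ^(4)=-8

((0, 1, 1, 1); (0, 0, 1, 1); (3, 0, 0, 0); (0, 0, 0, 1))


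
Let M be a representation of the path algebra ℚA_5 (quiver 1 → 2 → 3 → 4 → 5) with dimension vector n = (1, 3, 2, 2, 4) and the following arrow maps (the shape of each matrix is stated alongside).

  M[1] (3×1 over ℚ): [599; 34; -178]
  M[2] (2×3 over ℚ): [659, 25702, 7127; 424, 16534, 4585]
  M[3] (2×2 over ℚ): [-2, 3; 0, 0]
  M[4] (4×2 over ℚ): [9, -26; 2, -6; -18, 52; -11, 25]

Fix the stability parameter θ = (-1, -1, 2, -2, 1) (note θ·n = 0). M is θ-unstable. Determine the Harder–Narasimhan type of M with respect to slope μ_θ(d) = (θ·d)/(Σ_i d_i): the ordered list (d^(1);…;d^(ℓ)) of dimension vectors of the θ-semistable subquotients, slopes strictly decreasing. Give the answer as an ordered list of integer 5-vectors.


Interval decomposition of M: I[1,3], I[2,2], I[2,5], I[4,5], I[5,5]^2.
HN type (ℓ=5): μ^(1)=2; μ^(2)=1; μ^(3)=0; μ^(4)=-1; μ^(5)=-2

((0, 0, 1, 0, 0); (0, 0, 0, 0, 4); (0, 0, 1, 1, 0); (1, 3, 0, 0, 0); (0, 0, 0, 1, 0))


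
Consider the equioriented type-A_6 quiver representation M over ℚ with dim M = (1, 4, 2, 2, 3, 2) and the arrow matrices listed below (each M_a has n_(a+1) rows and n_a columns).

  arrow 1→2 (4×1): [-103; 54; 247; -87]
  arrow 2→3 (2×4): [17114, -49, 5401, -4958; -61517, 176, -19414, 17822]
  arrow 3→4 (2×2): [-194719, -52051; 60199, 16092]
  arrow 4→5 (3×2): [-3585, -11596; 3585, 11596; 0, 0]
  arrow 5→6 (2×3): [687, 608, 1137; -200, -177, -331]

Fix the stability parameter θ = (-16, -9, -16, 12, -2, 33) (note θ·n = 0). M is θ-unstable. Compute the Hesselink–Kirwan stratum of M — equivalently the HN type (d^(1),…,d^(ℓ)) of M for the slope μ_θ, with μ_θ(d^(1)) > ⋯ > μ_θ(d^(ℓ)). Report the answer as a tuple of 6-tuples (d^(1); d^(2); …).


Barcode: M ≅ I[1,6], I[2,2]^2, I[2,4], I[5,5], I[5,6]. HN layers by μ_θ (7 steps, strictly decreasing):
  μ^(1)=33; μ^(2)=12; μ^(3)=5; μ^(4)=-2; μ^(5)=-9; μ^(6)=-25/2; μ^(7)=-16

((0, 0, 0, 0, 0, 2); (0, 0, 0, 1, 0, 0); (0, 0, 0, 1, 1, 0); (0, 0, 0, 0, 2, 0); (0, 2, 0, 0, 0, 0); (0, 2, 2, 0, 0, 0); (1, 0, 0, 0, 0, 0))


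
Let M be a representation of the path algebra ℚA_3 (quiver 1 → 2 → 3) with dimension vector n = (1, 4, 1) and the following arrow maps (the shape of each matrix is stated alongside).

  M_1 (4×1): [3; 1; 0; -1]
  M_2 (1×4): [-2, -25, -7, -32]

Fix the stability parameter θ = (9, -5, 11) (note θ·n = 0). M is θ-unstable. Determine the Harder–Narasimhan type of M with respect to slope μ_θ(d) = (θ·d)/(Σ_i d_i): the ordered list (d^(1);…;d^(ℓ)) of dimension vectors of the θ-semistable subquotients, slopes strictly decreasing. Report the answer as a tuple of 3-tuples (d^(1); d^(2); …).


Barcode: M ≅ I[1,3], I[2,2]^3. HN layers by μ_θ (3 steps, strictly decreasing):
  μ^(1)=11; μ^(2)=2; μ^(3)=-5

((0, 0, 1); (1, 1, 0); (0, 3, 0))


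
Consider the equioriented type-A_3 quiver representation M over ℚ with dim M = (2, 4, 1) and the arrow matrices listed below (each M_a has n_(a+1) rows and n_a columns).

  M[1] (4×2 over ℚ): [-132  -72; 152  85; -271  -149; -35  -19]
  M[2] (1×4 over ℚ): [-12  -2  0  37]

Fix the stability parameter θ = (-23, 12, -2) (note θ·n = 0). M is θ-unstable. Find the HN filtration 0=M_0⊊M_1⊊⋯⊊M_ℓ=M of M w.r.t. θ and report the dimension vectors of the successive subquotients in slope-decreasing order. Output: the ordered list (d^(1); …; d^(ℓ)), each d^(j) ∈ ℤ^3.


Interval decomposition of M: I[1,2], I[1,3], I[2,2]^2.
HN type (ℓ=3): μ^(1)=12; μ^(2)=5; μ^(3)=-23

((0, 3, 0); (0, 1, 1); (2, 0, 0))


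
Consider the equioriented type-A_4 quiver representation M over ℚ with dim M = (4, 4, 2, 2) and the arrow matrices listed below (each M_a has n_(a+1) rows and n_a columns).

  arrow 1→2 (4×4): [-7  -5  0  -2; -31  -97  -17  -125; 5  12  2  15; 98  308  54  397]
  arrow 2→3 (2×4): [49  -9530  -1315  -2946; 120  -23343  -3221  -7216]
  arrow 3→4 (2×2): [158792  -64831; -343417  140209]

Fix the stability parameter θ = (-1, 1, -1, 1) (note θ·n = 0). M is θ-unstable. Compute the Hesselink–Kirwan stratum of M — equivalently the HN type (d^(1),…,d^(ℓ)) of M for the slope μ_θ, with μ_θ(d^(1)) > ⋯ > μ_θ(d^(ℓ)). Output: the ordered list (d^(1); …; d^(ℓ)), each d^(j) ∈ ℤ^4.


Via rank(M_{q-1}∘⋯∘M_p): M ≅ I[1,2]^2, I[1,4]^2.
μ_θ-semistable layers: μ^(1)=1; μ^(2)=0; μ^(3)=-1

((0, 2, 0, 2); (0, 2, 2, 0); (4, 0, 0, 0))


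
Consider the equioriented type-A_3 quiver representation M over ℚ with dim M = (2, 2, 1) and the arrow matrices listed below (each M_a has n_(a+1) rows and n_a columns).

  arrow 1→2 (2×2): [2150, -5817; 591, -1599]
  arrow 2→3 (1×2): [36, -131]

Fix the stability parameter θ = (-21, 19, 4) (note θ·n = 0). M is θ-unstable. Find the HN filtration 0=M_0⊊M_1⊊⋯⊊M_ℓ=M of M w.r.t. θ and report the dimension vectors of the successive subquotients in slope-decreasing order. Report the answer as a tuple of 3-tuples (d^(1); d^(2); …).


Via rank(M_{q-1}∘⋯∘M_p): M ≅ I[1,2], I[1,3].
μ_θ-semistable layers: μ^(1)=19; μ^(2)=23/2; μ^(3)=-21

((0, 1, 0); (0, 1, 1); (2, 0, 0))
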